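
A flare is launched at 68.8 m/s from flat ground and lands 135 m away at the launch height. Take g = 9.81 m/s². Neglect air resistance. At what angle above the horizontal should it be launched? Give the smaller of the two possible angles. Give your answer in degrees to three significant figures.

Level-ground range R = v₀² sin(2θ)/g ⇒ sin(2θ) = gR/v₀² = 9.81 × 135 / 68.8² = 0.2798.
2θ = 16.25° or 180° − 16.25° = 163.8°, so θ = 8.124° or 81.88°.
The smaller angle is 8.124°.

8.12°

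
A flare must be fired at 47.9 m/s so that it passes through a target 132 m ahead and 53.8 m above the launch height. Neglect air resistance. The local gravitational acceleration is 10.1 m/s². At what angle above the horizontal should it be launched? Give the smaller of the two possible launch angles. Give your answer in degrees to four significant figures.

Trajectory: y = x tanθ − g x² (1 + tan²θ)/(2v₀²). With x = 132, y = 53.8, v₀ = 47.9, g = 10.1:
38.35 tan²θ − 132 tanθ + (92.15) = 0.
tanθ = [132 ± √(132² − 4 × 38.35 × (92.15))] / (2 × 38.35) = (132 ± 57.34) / 76.70, giving tanθ = 0.9734 or 2.469.
θ = 44.23° or 67.95°; the smaller is 44.23°.

44.23°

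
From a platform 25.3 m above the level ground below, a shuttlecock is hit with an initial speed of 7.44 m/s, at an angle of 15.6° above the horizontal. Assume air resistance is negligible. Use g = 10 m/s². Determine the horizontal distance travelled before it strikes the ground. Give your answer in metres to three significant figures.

17.6 m

vₓ = 7.440 cos 15.6° = 7.166 m/s; v_y0 = 7.440 sin 15.6° = 2.001 m/s.
Vertical motion (up positive, ground at y = 0): 5.000 t² − (2.001) t − 25.3 = 0, so t = (2.001 + √(2.001² + 2·10.0·25.3)) / 10.0 = (2.001 + 22.58) / 10.0 = 2.458 s.
Horizontal distance: R = vₓ t = 7.166 × 2.458 = 17.62 m.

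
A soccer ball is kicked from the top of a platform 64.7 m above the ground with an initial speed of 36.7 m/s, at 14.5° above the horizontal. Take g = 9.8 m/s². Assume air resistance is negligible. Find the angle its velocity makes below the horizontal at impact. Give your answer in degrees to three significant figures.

46.0°

Resolve: vₓ = 36.70 cos 14.5° = 35.53 m/s and v_y0 = 36.70 sin 14.5° = 9.189 m/s.
The projectile lands when y = 64.7 + (9.189) t − ½·9.80·t² = 0. Positive root: t = (9.189 + √(9.189² + 2·9.80·64.7)) / 9.80 = (9.189 + 36.78) / 9.80 = 4.690 s.
At impact: v_y = v_y0 − g t = −36.78 m/s; vₓ = 35.53 m/s.
Angle below horizontal: arctan(|v_y|/vₓ) = arctan(36.78/35.53) = 45.99°.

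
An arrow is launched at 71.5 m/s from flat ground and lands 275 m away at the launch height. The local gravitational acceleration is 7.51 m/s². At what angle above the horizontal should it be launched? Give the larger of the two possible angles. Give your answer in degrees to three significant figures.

78.1°

From R = (v₀²/g) sin 2θ: sin 2θ = 7.51 × 275 / 5112.2 = 0.4040.
2θ = 23.83° or 180° − 23.83° = 156.2°, so θ = 11.91° or 78.09°.
The larger angle is 78.09°.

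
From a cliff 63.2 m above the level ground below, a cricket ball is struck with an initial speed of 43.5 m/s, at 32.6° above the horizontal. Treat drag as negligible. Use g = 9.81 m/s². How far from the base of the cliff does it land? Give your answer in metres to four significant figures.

245.6 m

Resolve: vₓ = 43.50 cos 32.6° = 36.65 m/s and v_y0 = 43.50 sin 32.6° = 23.44 m/s.
With up positive and y = 0 at the ground: y(t) = 63.2 + (23.44) t − 4.905 t². Setting y = 0 and taking the positive root: t = [23.44 + √(23.44² + 2·9.81·63.2)] / 9.81 = (23.44 + 42.30) / 9.81 = 6.701 s.
Horizontal distance: R = vₓ t = 36.65 × 6.701 = 245.6 m.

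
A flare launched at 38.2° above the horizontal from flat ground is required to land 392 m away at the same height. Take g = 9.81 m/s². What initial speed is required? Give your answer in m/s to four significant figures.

62.90 m/s

From R = (v₀² / g) sin 2θ: v₀ = √(gR / sin 2θ).
v₀ = √(9.81 × 392 / sin 76.40°) = √(3846 / 0.9720) = √3956.5 = 62.90 m/s.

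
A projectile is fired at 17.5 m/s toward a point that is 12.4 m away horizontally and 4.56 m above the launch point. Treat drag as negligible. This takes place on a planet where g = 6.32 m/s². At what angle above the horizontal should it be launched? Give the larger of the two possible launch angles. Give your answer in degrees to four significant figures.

Trajectory: y = x tanθ − g x² (1 + tan²θ)/(2v₀²). With x = 12.4, y = 4.56, v₀ = 17.5, g = 6.32:
1.587 tan²θ − 12.4 tanθ + (6.147) = 0.
tanθ = [12.4 ± √(12.4² − 4 × 1.587 × (6.147))] / (2 × 1.587) = (12.4 ± 10.71) / 3.173, giving tanθ = 0.5319 or 7.284.
θ = 28.01° or 82.18°; the larger is 82.18°.

82.18°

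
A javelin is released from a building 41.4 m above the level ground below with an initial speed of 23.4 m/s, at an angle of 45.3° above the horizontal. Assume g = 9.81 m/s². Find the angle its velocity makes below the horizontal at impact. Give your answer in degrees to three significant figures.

Horizontal component vₓ = 23.40 cos 45.3° = 16.46 m/s; vertical v_y0 = 23.40 sin 45.3° = 16.63 m/s.
The projectile lands when y = 41.4 + (16.63) t − ½·9.81·t² = 0. Positive root: t = (16.63 + √(16.63² + 2·9.81·41.4)) / 9.81 = (16.63 + 33.00) / 9.81 = 5.059 s.
At impact: v_y = v_y0 − g t = −33.00 m/s; vₓ = 16.46 m/s.
Angle below horizontal: arctan(|v_y|/vₓ) = arctan(33.00/16.46) = 63.49°.

63.5°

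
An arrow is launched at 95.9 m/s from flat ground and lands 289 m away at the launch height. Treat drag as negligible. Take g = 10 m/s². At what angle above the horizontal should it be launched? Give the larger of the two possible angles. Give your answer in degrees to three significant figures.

80.8°

R = v₀² sin 2θ / g gives sin 2θ = gR/v₀² = 10.0·289/95.9² = 0.3142.
2θ = 18.31° or 180° − 18.31° = 161.7°, so θ = 9.157° or 80.84°.
The larger angle is 80.84°.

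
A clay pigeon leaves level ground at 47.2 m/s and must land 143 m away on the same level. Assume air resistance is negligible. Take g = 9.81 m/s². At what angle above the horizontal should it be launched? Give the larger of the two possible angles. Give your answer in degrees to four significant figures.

R = v₀² sin 2θ / g gives sin 2θ = gR/v₀² = 9.81·143/47.2² = 0.6297.
2θ = 39.03° or 180° − 39.03° = 141.0°, so θ = 19.51° or 70.49°.
The larger angle is 70.49°.

70.49°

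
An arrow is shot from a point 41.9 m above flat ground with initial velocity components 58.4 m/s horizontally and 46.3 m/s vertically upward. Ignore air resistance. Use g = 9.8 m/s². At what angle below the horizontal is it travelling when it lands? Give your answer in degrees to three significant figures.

The projectile lands when y = 41.9 + (46.30) t − ½·9.80·t² = 0. Positive root: t = (46.30 + √(46.30² + 2·9.80·41.9)) / 9.80 = (46.30 + 54.45) / 9.80 = 10.28 s.
At impact: v_y = v_y0 − g t = −54.45 m/s; vₓ = 58.40 m/s.
Angle below horizontal: arctan(|v_y|/vₓ) = arctan(54.45/58.40) = 43.00°.

43.0°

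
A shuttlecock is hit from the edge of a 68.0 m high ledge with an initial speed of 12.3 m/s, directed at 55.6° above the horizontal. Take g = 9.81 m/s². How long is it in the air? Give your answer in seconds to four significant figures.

4.899 s

vₓ = 12.30 cos 55.6° = 6.949 m/s; v_y0 = 12.30 sin 55.6° = 10.15 m/s.
The projectile lands when y = 68.0 + (10.15) t − ½·9.81·t² = 0. Positive root: t = (10.15 + √(10.15² + 2·9.81·68.0)) / 9.81 = (10.15 + 37.91) / 9.81 = 4.899 s.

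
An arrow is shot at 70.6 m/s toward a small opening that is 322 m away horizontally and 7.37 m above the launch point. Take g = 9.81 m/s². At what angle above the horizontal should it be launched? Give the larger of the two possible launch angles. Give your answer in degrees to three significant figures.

Trajectory: y = x tanθ − g x² (1 + tan²θ)/(2v₀²). With x = 322, y = 7.37, v₀ = 70.6, g = 9.81:
102.0 tan²θ − 322 tanθ + (109.4) = 0.
tanθ = [322 ± √(322² − 4 × 102.0 × (109.4))] / (2 × 102.0) = (322 ± 243.0) / 204.1, giving tanθ = 0.3873 or 2.769.
θ = 21.17° or 70.14°; the larger is 70.14°.

70.1°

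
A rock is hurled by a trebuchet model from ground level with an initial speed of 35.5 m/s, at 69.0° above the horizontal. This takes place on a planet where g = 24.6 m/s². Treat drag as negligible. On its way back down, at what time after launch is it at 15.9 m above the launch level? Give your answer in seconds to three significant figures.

vₓ = 35.50 cos 69.0° = 12.72 m/s; v_y0 = 35.50 sin 69.0° = 33.14 m/s.
Set y = v_y0 t − ½ g t² = 15.9: 12.30 t² − 33.14 t + 15.9 = 0.
t = [33.14 ± √(33.14² − 2·24.6·15.9)] / 24.6 = (33.14 ± 17.78) / 24.6, so t = 0.6245 s or t = 2.070 s.
The descending-branch root is 2.070 s.

2.07 s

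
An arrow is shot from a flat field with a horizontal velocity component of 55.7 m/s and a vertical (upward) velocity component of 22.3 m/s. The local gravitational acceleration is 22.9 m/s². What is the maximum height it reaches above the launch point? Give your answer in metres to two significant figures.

11 m

Peak height H = v_y0² / (2g) = 497.29 / 45.80 = 10.86 m.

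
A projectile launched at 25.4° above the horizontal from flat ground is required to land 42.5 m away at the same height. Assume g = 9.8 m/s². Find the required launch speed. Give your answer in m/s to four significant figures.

On level ground R = v₀² sin 2θ / g ⇒ v₀ = √(gR / sin 2θ).
v₀ = √(9.80 × 42.5 / sin 50.80°) = √(416.5 / 0.7749) = √537.46 = 23.18 m/s.

23.18 m/s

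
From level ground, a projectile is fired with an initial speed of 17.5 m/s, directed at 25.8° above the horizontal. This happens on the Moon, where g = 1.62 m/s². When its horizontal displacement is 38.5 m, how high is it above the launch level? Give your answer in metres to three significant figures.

13.8 m

Resolve: vₓ = 17.50 cos 25.8° = 15.76 m/s and v_y0 = 17.50 sin 25.8° = 7.617 m/s.
Time to reach x = 38.5 m: t = x/vₓ = 38.5/15.76 = 2.444 s.
Height: y = v_y0 t − ½ g t² = 7.617 × 2.444 − 0.8100 × 2.444² = 18.61 − 4.837 = 13.78 m.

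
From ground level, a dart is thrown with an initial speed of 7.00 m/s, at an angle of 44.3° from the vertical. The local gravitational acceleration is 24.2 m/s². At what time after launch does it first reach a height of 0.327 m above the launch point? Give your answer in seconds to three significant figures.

Components: vₓ = 7.000 sin 44.3° = 4.889 m/s, v_y0 = 7.000 cos 44.3° = 5.010 m/s.
Require v_y0 t − ½ g t² = 0.327, i.e. 12.10 t² − 5.010 t + 0.327 = 0.
t = [5.010 ± √(5.010² − 2·24.2·0.327)] / 24.2 = (5.010 ± 3.045) / 24.2, so t = 0.08119 s or t = 0.3328 s.
The first (ascending) time is 0.08119 s.

0.0812 s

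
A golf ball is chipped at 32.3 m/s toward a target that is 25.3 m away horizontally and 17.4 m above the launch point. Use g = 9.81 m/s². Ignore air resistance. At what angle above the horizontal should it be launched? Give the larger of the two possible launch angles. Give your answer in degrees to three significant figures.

Trajectory: y = x tanθ − g x² (1 + tan²θ)/(2v₀²). With x = 25.3, y = 17.4, v₀ = 32.3, g = 9.81:
3.009 tan²θ − 25.3 tanθ + (20.41) = 0.
tanθ = [25.3 ± √(25.3² − 4 × 3.009 × (20.41))] / (2 × 3.009) = (25.3 ± 19.86) / 6.019, giving tanθ = 0.9039 or 7.503.
θ = 42.11° or 82.41°; the larger is 82.41°.

82.4°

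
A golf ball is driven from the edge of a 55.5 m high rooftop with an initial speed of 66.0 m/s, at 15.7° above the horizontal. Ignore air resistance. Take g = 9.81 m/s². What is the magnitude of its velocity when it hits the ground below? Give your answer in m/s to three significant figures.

Resolve: vₓ = 66.00 cos 15.7° = 63.54 m/s and v_y0 = 66.00 sin 15.7° = 17.86 m/s.
The projectile lands when y = 55.5 + (17.86) t − ½·9.81·t² = 0. Positive root: t = (17.86 + √(17.86² + 2·9.81·55.5)) / 9.81 = (17.86 + 37.52) / 9.81 = 5.645 s.
Vertical velocity at impact: v_y = v_y0 − g t = 17.86 − 9.81 × 5.645 = −37.52 m/s.
Speed: |v| = √(vₓ² + v_y²) = √(63.54² + 37.52²) = 73.79 m/s.

73.8 m/s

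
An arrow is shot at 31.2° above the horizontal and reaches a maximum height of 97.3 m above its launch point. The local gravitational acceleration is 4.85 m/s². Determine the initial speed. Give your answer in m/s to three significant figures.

59.3 m/s

At the peak v_y = 0, so v_y0 = √(2gH) = √(2 × 4.85 × 97.3) = 30.72 m/s.
v_y0 = v₀ sin θ ⇒ v₀ = 30.72 / sin 31.2° = 59.30 m/s.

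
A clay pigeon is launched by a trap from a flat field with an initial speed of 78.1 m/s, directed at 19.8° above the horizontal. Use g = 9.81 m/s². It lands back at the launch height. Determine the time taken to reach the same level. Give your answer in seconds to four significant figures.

5.394 s

vₓ = 78.10 cos 19.8° = 73.48 m/s; v_y0 = 78.10 sin 19.8° = 26.46 m/s.
Time of flight on level ground: T = 2 v_y0 / g = 2 × 26.46 / 9.81 = 5.394 s.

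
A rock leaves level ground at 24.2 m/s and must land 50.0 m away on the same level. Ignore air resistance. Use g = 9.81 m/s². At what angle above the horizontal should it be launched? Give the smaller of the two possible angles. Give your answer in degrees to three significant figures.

28.4°

R = v₀² sin 2θ / g gives sin 2θ = gR/v₀² = 9.81·50.0/24.2² = 0.8375.
2θ = 56.88° or 180° − 56.88° = 123.1°, so θ = 28.44° or 61.56°.
The smaller angle is 28.44°.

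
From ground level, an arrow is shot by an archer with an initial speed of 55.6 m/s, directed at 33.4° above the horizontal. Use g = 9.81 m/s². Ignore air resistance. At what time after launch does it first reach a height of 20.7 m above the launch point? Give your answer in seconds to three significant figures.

0.772 s

Horizontal component vₓ = 55.60 cos 33.4° = 46.42 m/s; vertical v_y0 = 55.60 sin 33.4° = 30.61 m/s.
Set y = v_y0 t − ½ g t² = 20.7: 4.905 t² − 30.61 t + 20.7 = 0.
t = [30.61 ± √(30.61² − 2·9.81·20.7)] / 9.81 = (30.61 ± 23.04) / 9.81, so t = 0.7718 s or t = 5.468 s.
The first (ascending) time is 0.7718 s.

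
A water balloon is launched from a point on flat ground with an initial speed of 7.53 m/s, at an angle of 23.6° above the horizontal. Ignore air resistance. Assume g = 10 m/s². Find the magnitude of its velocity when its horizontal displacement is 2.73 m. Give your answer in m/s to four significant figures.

Horizontal component vₓ = 7.530 cos 23.6° = 6.900 m/s; vertical v_y0 = 7.530 sin 23.6° = 3.015 m/s.
Time to reach x = 2.73 m: t = x/vₓ = 2.73/6.900 = 0.3956 s.
Vertical velocity there: v_y = v_y0 − g t = 3.015 − 10.0 × 0.3956 = −0.9418 m/s.
Speed: √(vₓ² + v_y²) = √(6.900² + 0.9418²) = 6.964 m/s.

6.964 m/s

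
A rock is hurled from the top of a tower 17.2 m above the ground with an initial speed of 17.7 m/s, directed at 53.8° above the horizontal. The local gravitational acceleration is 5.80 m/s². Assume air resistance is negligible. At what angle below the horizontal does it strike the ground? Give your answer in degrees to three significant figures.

vₓ = 17.70 cos 53.8° = 10.45 m/s; v_y0 = 17.70 sin 53.8° = 14.28 m/s.
Vertical motion (up positive, ground at y = 0): 2.900 t² − (14.28) t − 17.2 = 0, so t = (14.28 + √(14.28² + 2·5.80·17.2)) / 5.80 = (14.28 + 20.09) / 5.80 = 5.926 s.
At impact: v_y = v_y0 − g t = −20.09 m/s; vₓ = 10.45 m/s.
Angle below horizontal: arctan(|v_y|/vₓ) = arctan(20.09/10.45) = 62.51°.

62.5°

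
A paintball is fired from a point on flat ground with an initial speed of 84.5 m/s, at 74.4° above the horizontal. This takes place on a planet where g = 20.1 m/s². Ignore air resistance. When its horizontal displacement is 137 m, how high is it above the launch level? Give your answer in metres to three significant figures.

125 m

Horizontal component vₓ = 84.50 cos 74.4° = 22.72 m/s; vertical v_y0 = 84.50 sin 74.4° = 81.39 m/s.
At x = 137 m, t = x/vₓ = 137/22.72 = 6.029 s.
Height: y = v_y0 t − ½ g t² = 81.39 × 6.029 − 10.05 × 6.029² = 490.7 − 365.3 = 125.4 m.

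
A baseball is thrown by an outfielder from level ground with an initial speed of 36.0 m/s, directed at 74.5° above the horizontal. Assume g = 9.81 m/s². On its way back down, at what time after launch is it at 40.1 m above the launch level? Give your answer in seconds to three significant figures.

Resolve: vₓ = 36.00 cos 74.5° = 9.621 m/s and v_y0 = 36.00 sin 74.5° = 34.69 m/s.
Height y(t) = 34.69 t − 4.905 t² = 40.1 gives 4.905 t² − 34.69 t + 40.1 = 0.
Quadratic formula: t = (34.69 ± √416.68) / 9.81 = (34.69 ± 20.41) / 9.81 → t = 1.455 s or 5.617 s.
The descending-branch root is 5.617 s.

5.62 s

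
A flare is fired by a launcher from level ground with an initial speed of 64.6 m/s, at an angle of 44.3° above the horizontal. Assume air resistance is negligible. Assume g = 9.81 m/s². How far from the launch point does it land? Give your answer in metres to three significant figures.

425 m

vₓ = 64.60 cos 44.3° = 46.23 m/s; v_y0 = 64.60 sin 44.3° = 45.12 m/s.
Flight time T = 2 v_y0 / g = 9.198 s.
Range: R = vₓ T = 46.23 × 9.198 = 425.3 m.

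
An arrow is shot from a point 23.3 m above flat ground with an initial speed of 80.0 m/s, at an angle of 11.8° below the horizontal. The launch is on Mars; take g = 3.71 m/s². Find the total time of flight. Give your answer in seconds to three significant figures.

1.25 s

Components: vₓ = 80.00 cos 11.8° = 78.31 m/s, v_y0 = −16.36 m/s (downward).
The projectile lands when y = 23.3 + (−16.36) t − ½·3.71·t² = 0. Positive root: t = (−16.36 + √(16.36² + 2·3.71·23.3)) / 3.71 = (−16.36 + 20.99) / 3.71 = 1.248 s.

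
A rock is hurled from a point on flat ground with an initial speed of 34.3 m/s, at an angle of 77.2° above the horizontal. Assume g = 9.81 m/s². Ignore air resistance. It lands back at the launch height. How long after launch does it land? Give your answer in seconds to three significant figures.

6.82 s

Horizontal component vₓ = 34.30 cos 77.2° = 7.599 m/s; vertical v_y0 = 34.30 sin 77.2° = 33.45 m/s.
Landing at launch height ⇒ T = 2 v_y0 / g = 2 × 33.45 / 9.81 = 6.819 s.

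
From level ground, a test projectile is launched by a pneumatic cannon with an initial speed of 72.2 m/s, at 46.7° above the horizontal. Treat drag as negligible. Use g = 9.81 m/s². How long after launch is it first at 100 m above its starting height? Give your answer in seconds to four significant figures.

Resolve: vₓ = 72.20 cos 46.7° = 49.52 m/s and v_y0 = 72.20 sin 46.7° = 52.55 m/s.
Height y(t) = 52.55 t − 4.905 t² = 100 gives 4.905 t² − 52.55 t + 100 = 0.
t = [52.55 ± √(52.55² − 2·9.81·100)] / 9.81 = (52.55 ± 28.27) / 9.81, so t = 2.475 s or t = 8.238 s.
The first (ascending) time is 2.475 s.

2.475 s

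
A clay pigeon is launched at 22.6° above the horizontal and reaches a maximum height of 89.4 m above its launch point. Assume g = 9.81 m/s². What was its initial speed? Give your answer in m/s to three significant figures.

At the peak v_y = 0, so v_y0 = √(2gH) = √(2 × 9.81 × 89.4) = 41.88 m/s.
v_y0 = v₀ sin θ ⇒ v₀ = 41.88 / sin 22.6° = 109.0 m/s.

109 m/s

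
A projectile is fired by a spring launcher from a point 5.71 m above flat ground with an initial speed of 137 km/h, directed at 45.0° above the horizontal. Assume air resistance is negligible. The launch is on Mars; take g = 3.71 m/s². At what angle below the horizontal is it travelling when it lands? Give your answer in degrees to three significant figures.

45.8°

Convert: 137 km/h = 137/3.6 = 38.06 m/s.
Horizontal component vₓ = 38.06 cos 45.0° = 26.91 m/s; vertical v_y0 = 38.06 sin 45.0° = 26.91 m/s.
With up positive and y = 0 at the ground: y(t) = 5.71 + (26.91) t − 1.855 t². Setting y = 0 and taking the positive root: t = [26.91 + √(26.91² + 2·3.71·5.71)] / 3.71 = (26.91 + 27.69) / 3.71 = 14.72 s.
At impact: v_y = v_y0 − g t = −27.69 m/s; vₓ = 26.91 m/s.
Angle below horizontal: arctan(|v_y|/vₓ) = arctan(27.69/26.91) = 45.81°.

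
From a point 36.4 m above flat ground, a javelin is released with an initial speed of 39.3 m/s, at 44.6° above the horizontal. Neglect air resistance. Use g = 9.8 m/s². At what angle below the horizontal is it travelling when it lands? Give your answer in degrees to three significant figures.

Components: vₓ = 39.30 cos 44.6° = 27.98 m/s, v_y0 = 39.30 sin 44.6° = 27.59 m/s.
The projectile lands when y = 36.4 + (27.59) t − ½·9.80·t² = 0. Positive root: t = (27.59 + √(27.59² + 2·9.80·36.4)) / 9.80 = (27.59 + 38.40) / 9.80 = 6.735 s.
At impact: v_y = v_y0 − g t = −38.40 m/s; vₓ = 27.98 m/s.
Angle below horizontal: arctan(|v_y|/vₓ) = arctan(38.40/27.98) = 53.92°.

53.9°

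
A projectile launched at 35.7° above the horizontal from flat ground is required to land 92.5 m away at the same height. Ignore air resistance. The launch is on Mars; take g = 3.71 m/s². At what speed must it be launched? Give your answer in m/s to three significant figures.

On level ground R = v₀² sin 2θ / g ⇒ v₀ = √(gR / sin 2θ).
v₀ = √(3.71 × 92.5 / sin 71.40°) = √(343.2 / 0.9478) = √362.09 = 19.03 m/s.

19.0 m/s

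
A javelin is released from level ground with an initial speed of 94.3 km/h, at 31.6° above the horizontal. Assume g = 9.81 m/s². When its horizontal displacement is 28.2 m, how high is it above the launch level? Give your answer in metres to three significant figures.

9.51 m

Convert: 94.3 km/h = 94.3/3.6 = 26.19 m/s.
vₓ = 26.19 cos 31.6° = 22.31 m/s; v_y0 = 26.19 sin 31.6° = 13.73 m/s.
x = vₓ t ⇒ t = 28.2/22.31 = 1.264 s.
Height: y = v_y0 t − ½ g t² = 13.73 × 1.264 − 4.905 × 1.264² = 17.35 − 7.836 = 9.512 m.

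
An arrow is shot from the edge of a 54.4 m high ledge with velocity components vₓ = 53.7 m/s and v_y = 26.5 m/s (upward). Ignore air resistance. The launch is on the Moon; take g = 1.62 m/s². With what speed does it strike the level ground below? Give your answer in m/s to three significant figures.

61.3 m/s

The projectile lands when y = 54.4 + (26.50) t − ½·1.62·t² = 0. Positive root: t = (26.50 + √(26.50² + 2·1.62·54.4)) / 1.62 = (26.50 + 29.64) / 1.62 = 34.65 s.
Vertical velocity at impact: v_y = v_y0 − g t = 26.50 − 1.62 × 34.65 = −29.64 m/s.
Speed: |v| = √(vₓ² + v_y²) = √(53.70² + 29.64²) = 61.34 m/s.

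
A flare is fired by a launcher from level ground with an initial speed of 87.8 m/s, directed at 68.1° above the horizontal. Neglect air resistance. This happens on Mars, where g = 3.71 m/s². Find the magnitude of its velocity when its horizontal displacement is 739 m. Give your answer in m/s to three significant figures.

32.8 m/s

Horizontal component vₓ = 87.80 cos 68.1° = 32.75 m/s; vertical v_y0 = 87.80 sin 68.1° = 81.46 m/s.
At x = 739 m, t = x/vₓ = 739/32.75 = 22.57 s.
Vertical velocity there: v_y = v_y0 − g t = 81.46 − 3.71 × 22.57 = −2.256 m/s.
Speed: √(vₓ² + v_y²) = √(32.75² + 2.256²) = 32.83 m/s.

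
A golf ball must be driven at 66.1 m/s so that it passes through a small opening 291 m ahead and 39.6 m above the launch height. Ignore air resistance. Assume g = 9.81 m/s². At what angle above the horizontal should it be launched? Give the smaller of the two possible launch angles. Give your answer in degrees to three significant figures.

Trajectory: y = x tanθ − g x² (1 + tan²θ)/(2v₀²). With x = 291, y = 39.6, v₀ = 66.1, g = 9.81:
95.07 tan²θ − 291 tanθ + (134.7) = 0.
tanθ = [291 ± √(291² − 4 × 95.07 × (134.7))] / (2 × 95.07) = (291 ± 183.0) / 190.1, giving tanθ = 0.5683 or 2.493.
θ = 29.61° or 68.14°; the smaller is 29.61°.

29.6°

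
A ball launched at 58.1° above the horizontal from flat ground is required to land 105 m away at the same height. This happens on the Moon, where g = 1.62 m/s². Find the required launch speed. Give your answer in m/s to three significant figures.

13.8 m/s

From R = (v₀² / g) sin 2θ: v₀ = √(gR / sin 2θ).
v₀ = √(1.62 × 105 / sin 116.2°) = √(170.1 / 0.8973) = √189.58 = 13.77 m/s.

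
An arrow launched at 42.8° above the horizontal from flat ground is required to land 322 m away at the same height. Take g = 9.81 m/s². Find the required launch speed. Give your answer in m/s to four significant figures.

56.29 m/s

Level-ground range: R = v₀² sin(2θ)/g, so v₀ = √(gR / sin 2θ).
v₀ = √(9.81 × 322 / sin 85.60°) = √(3159 / 0.9971) = √3168.2 = 56.29 m/s.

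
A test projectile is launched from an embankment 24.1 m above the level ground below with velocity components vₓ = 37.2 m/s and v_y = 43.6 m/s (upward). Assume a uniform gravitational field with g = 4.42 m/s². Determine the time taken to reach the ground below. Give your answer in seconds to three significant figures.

20.3 s

With up positive and y = 0 at the ground: y(t) = 24.1 + (43.60) t − 2.210 t². Setting y = 0 and taking the positive root: t = [43.60 + √(43.60² + 2·4.42·24.1)] / 4.42 = (43.60 + 45.98) / 4.42 = 20.27 s.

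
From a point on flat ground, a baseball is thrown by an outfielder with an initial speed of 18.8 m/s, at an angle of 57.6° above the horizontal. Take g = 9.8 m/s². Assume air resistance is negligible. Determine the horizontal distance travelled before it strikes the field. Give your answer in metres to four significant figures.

Resolve: vₓ = 18.80 cos 57.6° = 10.07 m/s and v_y0 = 18.80 sin 57.6° = 15.87 m/s.
Flight time T = 2 v_y0 / g = 3.239 s.
Range: R = vₓ T = 10.07 × 3.239 = 32.63 m.

32.63 m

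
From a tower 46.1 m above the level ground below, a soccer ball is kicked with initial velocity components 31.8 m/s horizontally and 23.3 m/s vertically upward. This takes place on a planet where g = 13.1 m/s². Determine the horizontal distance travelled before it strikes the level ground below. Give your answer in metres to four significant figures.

158.1 m

With up positive and y = 0 at the ground: y(t) = 46.1 + (23.30) t − 6.550 t². Setting y = 0 and taking the positive root: t = [23.30 + √(23.30² + 2·13.1·46.1)] / 13.1 = (23.30 + 41.84) / 13.1 = 4.973 s.
Horizontal distance: R = vₓ t = 31.80 × 4.973 = 158.1 m.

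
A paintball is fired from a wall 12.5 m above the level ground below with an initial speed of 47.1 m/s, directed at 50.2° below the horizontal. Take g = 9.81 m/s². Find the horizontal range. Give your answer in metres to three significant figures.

9.97 m

Horizontal component vₓ = 47.10 cos 50.2° = 30.15 m/s; vertical v_y0 = −36.19 m/s (downward).
With up positive and y = 0 at the ground: y(t) = 12.5 + (−36.19) t − 4.905 t². Setting y = 0 and taking the positive root: t = [−36.19 + √(36.19² + 2·9.81·12.5)] / 9.81 = (−36.19 + 39.43) / 9.81 = 0.3306 s.
Horizontal distance: R = vₓ t = 30.15 × 0.3306 = 9.968 m.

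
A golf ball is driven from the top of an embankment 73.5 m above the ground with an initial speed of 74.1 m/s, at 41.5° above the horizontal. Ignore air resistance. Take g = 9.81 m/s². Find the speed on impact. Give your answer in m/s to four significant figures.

83.26 m/s

vₓ = 74.10 cos 41.5° = 55.50 m/s; v_y0 = 74.10 sin 41.5° = 49.10 m/s.
With up positive and y = 0 at the ground: y(t) = 73.5 + (49.10) t − 4.905 t². Setting y = 0 and taking the positive root: t = [49.10 + √(49.10² + 2·9.81·73.5)] / 9.81 = (49.10 + 62.07) / 9.81 = 11.33 s.
Vertical velocity at impact: v_y = v_y0 − g t = 49.10 − 9.81 × 11.33 = −62.07 m/s.
Speed: |v| = √(vₓ² + v_y²) = √(55.50² + 62.07²) = 83.26 m/s.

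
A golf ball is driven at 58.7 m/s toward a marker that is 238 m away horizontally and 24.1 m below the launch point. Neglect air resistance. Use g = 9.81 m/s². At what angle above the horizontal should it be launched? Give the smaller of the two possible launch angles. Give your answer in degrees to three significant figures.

14.6°

Trajectory: y = x tanθ − g x² (1 + tan²θ)/(2v₀²). With x = 238, y = −24.1, v₀ = 58.7, g = 9.81:
80.63 tan²θ − 238 tanθ + (56.53) = 0.
tanθ = [238 ± √(238² − 4 × 80.63 × (56.53))] / (2 × 80.63) = (238 ± 196.0) / 161.3, giving tanθ = 0.2605 or 2.691.
θ = 14.60° or 69.62°; the smaller is 14.60°.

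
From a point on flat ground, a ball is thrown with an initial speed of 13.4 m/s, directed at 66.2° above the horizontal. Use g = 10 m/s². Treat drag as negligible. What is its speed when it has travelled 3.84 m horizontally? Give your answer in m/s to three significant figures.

vₓ = 13.40 cos 66.2° = 5.408 m/s; v_y0 = 13.40 sin 66.2° = 12.26 m/s.
x = vₓ t ⇒ t = 3.84/5.408 = 0.7101 s.
Vertical velocity there: v_y = v_y0 − g t = 12.26 − 10.0 × 0.7101 = 5.159 m/s.
Speed: √(vₓ² + v_y²) = √(5.408² + 5.159²) = 7.474 m/s.

7.47 m/s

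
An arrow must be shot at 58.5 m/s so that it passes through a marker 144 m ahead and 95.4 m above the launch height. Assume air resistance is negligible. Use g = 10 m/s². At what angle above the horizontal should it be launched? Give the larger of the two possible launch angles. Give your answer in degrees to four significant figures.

74.48°

Trajectory: y = x tanθ − g x² (1 + tan²θ)/(2v₀²). With x = 144, y = 95.4, v₀ = 58.5, g = 10.0:
30.30 tan²θ − 144 tanθ + (125.7) = 0.
tanθ = [144 ± √(144² − 4 × 30.30 × (125.7))] / (2 × 30.30) = (144 ± 74.19) / 60.59, giving tanθ = 1.152 or 3.601.
θ = 49.04° or 74.48°; the larger is 74.48°.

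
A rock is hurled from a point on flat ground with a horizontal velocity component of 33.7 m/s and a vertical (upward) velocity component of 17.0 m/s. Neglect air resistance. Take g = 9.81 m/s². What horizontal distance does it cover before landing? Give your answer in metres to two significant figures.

120 m

Flight time T = 2 v_y0 / g = 3.466 s.
Range: R = vₓ T = 33.70 × 3.466 = 116.8 m.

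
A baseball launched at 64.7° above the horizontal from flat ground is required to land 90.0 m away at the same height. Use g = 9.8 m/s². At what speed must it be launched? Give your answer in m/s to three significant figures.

33.8 m/s

From R = (v₀² / g) sin 2θ: v₀ = √(gR / sin 2θ).
v₀ = √(9.80 × 90.0 / sin 129.4°) = √(882.0 / 0.7727) = √1141.4 = 33.78 m/s.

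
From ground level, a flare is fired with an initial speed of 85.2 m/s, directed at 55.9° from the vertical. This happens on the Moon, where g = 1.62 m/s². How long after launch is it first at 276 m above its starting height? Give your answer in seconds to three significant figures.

6.49 s

vₓ = 85.20 sin 55.9° = 70.55 m/s; v_y0 = 85.20 cos 55.9° = 47.77 m/s.
Set y = v_y0 t − ½ g t² = 276: 0.8100 t² − 47.77 t + 276 = 0.
Quadratic formula: t = (47.77 ± √1387.4) / 1.62 = (47.77 ± 37.25) / 1.62 → t = 6.493 s or 52.48 s.
The first (ascending) time is 6.493 s.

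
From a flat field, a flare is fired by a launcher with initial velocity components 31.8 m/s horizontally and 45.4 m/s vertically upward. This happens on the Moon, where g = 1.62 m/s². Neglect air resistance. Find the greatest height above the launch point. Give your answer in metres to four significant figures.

At the apex v_y = 0, so H = v_y0²/(2g) = 45.40²/3.240 = 636.2 m.

636.2 m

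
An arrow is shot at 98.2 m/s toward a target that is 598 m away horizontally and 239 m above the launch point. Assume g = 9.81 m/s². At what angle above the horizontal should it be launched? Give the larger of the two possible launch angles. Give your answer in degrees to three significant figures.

66.2°

Trajectory: y = x tanθ − g x² (1 + tan²θ)/(2v₀²). With x = 598, y = 239, v₀ = 98.2, g = 9.81:
181.9 tan²θ − 598 tanθ + (420.9) = 0.
tanθ = [598 ± √(598² − 4 × 181.9 × (420.9))] / (2 × 181.9) = (598 ± 226.7) / 363.8, giving tanθ = 1.021 or 2.267.
θ = 45.59° or 66.20°; the larger is 66.20°.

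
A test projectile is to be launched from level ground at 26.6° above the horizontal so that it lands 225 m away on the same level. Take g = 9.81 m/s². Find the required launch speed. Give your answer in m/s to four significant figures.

52.50 m/s

On level ground R = v₀² sin 2θ / g ⇒ v₀ = √(gR / sin 2θ).
v₀ = √(9.81 × 225 / sin 53.20°) = √(2207 / 0.8007) = √2756.5 = 52.50 m/s.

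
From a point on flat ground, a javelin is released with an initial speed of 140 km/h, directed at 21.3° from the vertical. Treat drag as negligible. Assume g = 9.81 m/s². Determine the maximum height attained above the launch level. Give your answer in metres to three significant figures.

Convert: 140 km/h = 140/3.6 = 38.89 m/s.
Horizontal component vₓ = 38.89 sin 21.3° = 14.13 m/s; vertical v_y0 = 38.89 cos 21.3° = 36.23 m/s.
Maximum height: H = v_y0² / (2g) = 36.23² / (2 × 9.81) = 66.91 m.

66.9 m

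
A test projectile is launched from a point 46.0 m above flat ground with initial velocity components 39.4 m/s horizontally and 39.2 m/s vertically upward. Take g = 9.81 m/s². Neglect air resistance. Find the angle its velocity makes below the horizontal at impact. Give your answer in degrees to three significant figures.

51.4°

With up positive and y = 0 at the ground: y(t) = 46.0 + (39.20) t − 4.905 t². Setting y = 0 and taking the positive root: t = [39.20 + √(39.20² + 2·9.81·46.0)] / 9.81 = (39.20 + 49.39) / 9.81 = 9.030 s.
At impact: v_y = v_y0 − g t = −49.39 m/s; vₓ = 39.40 m/s.
Angle below horizontal: arctan(|v_y|/vₓ) = arctan(49.39/39.40) = 51.42°.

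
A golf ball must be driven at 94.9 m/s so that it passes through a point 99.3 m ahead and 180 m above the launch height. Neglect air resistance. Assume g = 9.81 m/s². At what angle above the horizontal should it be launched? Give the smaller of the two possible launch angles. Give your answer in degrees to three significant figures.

Trajectory: y = x tanθ − g x² (1 + tan²θ)/(2v₀²). With x = 99.3, y = 180, v₀ = 94.9, g = 9.81:
5.370 tan²θ − 99.3 tanθ + (185.4) = 0.
tanθ = [99.3 ± √(99.3² − 4 × 5.370 × (185.4))] / (2 × 5.370) = (99.3 ± 76.67) / 10.74, giving tanθ = 2.107 or 16.38.
θ = 64.61° or 86.51°; the smaller is 64.61°.

64.6°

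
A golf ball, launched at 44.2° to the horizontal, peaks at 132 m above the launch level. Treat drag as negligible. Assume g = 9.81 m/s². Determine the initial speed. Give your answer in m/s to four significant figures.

73.00 m/s

At the peak v_y = 0, so v_y0 = √(2gH) = √(2 × 9.81 × 132) = 50.89 m/s.
v_y0 = v₀ sin θ ⇒ v₀ = 50.89 / sin 44.2° = 73.00 m/s.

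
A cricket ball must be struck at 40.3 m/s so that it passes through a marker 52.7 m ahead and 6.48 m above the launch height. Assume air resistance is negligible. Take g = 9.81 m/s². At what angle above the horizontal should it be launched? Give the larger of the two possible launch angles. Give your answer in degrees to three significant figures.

80.5°

Trajectory: y = x tanθ − g x² (1 + tan²θ)/(2v₀²). With x = 52.7, y = 6.48, v₀ = 40.3, g = 9.81:
8.388 tan²θ − 52.7 tanθ + (14.87) = 0.
tanθ = [52.7 ± √(52.7² − 4 × 8.388 × (14.87))] / (2 × 8.388) = (52.7 ± 47.73) / 16.78, giving tanθ = 0.2961 or 5.987.
θ = 16.49° or 80.52°; the larger is 80.52°.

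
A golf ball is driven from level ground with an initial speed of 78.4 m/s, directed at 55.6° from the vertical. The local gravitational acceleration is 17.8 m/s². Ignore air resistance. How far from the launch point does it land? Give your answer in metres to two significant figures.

320 m

Horizontal component vₓ = 78.40 sin 55.6° = 64.69 m/s; vertical v_y0 = 78.40 cos 55.6° = 44.29 m/s.
Flight time T = 2 v_y0 / g = 4.977 s.
Horizontal distance R = vₓ T = 64.69 × 4.977 = 321.9 m.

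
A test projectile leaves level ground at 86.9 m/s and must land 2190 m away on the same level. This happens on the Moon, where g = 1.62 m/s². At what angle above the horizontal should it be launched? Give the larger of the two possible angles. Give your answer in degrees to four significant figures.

75.99°

From R = (v₀²/g) sin 2θ: sin 2θ = 1.62 × 2190 / 7551.6 = 0.4698.
2θ = 28.02° or 180° − 28.02° = 152.0°, so θ = 14.01° or 75.99°.
The larger angle is 75.99°.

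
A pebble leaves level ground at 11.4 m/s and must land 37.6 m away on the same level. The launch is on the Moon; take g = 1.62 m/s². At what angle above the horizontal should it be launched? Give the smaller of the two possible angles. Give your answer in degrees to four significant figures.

From R = (v₀²/g) sin 2θ: sin 2θ = 1.62 × 37.6 / 129.96 = 0.4687.
2θ = 27.95° or 180° − 27.95° = 152.1°, so θ = 13.97° or 76.03°.
The smaller angle is 13.97°.

13.97°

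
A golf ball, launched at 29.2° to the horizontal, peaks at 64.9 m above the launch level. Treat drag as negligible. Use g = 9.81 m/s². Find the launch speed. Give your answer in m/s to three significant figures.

At the peak v_y = 0, so v_y0 = √(2gH) = √(2 × 9.81 × 64.9) = 35.68 m/s.
v_y0 = v₀ sin θ ⇒ v₀ = 35.68 / sin 29.2° = 73.14 m/s.

73.1 m/s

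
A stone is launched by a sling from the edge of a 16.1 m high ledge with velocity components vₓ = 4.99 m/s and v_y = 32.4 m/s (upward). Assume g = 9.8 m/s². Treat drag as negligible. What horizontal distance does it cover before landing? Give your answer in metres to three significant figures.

35.3 m

The projectile lands when y = 16.1 + (32.40) t − ½·9.80·t² = 0. Positive root: t = (32.40 + √(32.40² + 2·9.80·16.1)) / 9.80 = (32.40 + 36.95) / 9.80 = 7.077 s.
Horizontal distance: R = vₓ t = 4.990 × 7.077 = 35.31 m.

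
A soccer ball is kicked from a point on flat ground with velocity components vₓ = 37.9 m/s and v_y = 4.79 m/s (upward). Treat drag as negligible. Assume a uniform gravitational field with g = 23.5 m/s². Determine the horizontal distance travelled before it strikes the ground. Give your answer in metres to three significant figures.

15.5 m

Flight time T = 2 v_y0 / g = 0.4077 s.
Horizontal distance R = vₓ T = 37.90 × 0.4077 = 15.45 m.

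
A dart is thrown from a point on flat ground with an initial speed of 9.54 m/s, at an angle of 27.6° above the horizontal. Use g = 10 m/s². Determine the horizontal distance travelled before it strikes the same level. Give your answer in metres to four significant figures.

vₓ = 9.540 cos 27.6° = 8.454 m/s; v_y0 = 9.540 sin 27.6° = 4.420 m/s.
Time aloft: T = 2 v_y0 / g = 2 × 4.420 / 10.0 = 0.8840 s.
Range: R = vₓ T = 8.454 × 0.8840 = 7.473 m.

7.473 m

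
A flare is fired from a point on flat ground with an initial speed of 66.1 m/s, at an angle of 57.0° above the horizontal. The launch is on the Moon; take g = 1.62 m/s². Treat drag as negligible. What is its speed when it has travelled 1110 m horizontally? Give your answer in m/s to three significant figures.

36.4 m/s

vₓ = 66.10 cos 57.0° = 36.00 m/s; v_y0 = 66.10 sin 57.0° = 55.44 m/s.
Time to reach x = 1110 m: t = x/vₓ = 1110/36.00 = 30.83 s.
Vertical velocity there: v_y = v_y0 − g t = 55.44 − 1.62 × 30.83 = 5.487 m/s.
Speed: √(vₓ² + v_y²) = √(36.00² + 5.487²) = 36.42 m/s.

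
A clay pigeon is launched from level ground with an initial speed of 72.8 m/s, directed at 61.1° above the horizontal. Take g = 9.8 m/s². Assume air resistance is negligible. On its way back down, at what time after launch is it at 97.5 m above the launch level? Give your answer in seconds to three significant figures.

11.2 s

Horizontal component vₓ = 72.80 cos 61.1° = 35.18 m/s; vertical v_y0 = 72.80 sin 61.1° = 63.73 m/s.
Set y = v_y0 t − ½ g t² = 97.5: 4.900 t² − 63.73 t + 97.5 = 0.
t = [63.73 ± √(63.73² − 2·9.80·97.5)] / 9.80 = (63.73 ± 46.38) / 9.80, so t = 1.771 s or t = 11.24 s.
The descending-branch root is 11.24 s.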